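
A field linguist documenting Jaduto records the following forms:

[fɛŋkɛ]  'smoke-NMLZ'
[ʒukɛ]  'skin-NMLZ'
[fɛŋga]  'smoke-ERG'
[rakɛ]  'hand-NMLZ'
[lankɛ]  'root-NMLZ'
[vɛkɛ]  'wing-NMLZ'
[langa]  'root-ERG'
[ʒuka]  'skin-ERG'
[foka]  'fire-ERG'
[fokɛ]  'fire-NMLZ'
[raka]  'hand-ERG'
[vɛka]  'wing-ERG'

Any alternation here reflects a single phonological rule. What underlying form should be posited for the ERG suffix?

/-ga/

The ERG morpheme has two allomorphs, [-ga] and [-ka].
The NMLZ suffix, which begins with [k], is invariant after every stem; so [k] is not altered by any rule here.
So the underlying form is /-ga/, and voiced stops become voiceless after a vowel.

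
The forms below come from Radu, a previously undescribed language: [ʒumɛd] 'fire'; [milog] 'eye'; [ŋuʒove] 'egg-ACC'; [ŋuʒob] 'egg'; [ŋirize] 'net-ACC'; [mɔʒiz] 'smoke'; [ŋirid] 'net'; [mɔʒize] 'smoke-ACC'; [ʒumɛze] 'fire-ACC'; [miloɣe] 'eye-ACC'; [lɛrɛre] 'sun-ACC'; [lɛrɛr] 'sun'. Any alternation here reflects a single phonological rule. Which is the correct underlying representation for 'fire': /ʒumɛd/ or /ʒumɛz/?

The stem for 'fire' ends in [d] in [ʒumɛd] but [z] in [ʒumɛze].
The stem 'smoke' ([mɔʒiz], [mɔʒize]) shows [z] unchanged in both environments, so [z] cannot be basic with [d] derived in isolation.
The underlying segment must be /d/; voiced stops become fricatives between vowels, yielding [z] there.

/ʒumɛd/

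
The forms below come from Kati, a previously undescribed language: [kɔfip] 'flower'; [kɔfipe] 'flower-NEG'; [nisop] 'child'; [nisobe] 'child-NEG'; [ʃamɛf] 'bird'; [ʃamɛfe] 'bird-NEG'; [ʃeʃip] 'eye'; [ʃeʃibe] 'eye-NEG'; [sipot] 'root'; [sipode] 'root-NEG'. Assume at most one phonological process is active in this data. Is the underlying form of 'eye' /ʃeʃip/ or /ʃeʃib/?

/ʃeʃib/

The root 'eye' surfaces as [ʃeʃip] and [ʃeʃibe], with a stem-final [p] ~ [b] alternation.
The stem 'flower' ([kɔfip], [kɔfipe]) shows [p] unchanged in both environments, so [p] cannot be basic with [b] derived before the NEG suffix.
The underlying segment must be /b/; voiced obstruents become voiceless word-finally, yielding [p] there.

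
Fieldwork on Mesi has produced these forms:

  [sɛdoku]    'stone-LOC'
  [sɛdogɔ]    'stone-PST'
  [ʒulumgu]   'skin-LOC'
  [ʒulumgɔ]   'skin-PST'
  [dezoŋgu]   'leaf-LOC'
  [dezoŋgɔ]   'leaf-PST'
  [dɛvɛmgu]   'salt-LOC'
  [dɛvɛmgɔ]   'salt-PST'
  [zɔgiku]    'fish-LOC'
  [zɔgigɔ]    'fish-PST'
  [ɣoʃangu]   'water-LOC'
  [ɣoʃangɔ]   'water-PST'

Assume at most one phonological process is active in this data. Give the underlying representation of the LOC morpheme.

The LOC morpheme has two allomorphs, [-gu] and [-ku].
The PST suffix, which begins with [g], is invariant after every stem; so [g] is not altered by any rule here.
The LOC suffix is therefore /-ku/ underlyingly, with post-nasal voicing: voiceless stops become voiced after a nasal.

/-ku/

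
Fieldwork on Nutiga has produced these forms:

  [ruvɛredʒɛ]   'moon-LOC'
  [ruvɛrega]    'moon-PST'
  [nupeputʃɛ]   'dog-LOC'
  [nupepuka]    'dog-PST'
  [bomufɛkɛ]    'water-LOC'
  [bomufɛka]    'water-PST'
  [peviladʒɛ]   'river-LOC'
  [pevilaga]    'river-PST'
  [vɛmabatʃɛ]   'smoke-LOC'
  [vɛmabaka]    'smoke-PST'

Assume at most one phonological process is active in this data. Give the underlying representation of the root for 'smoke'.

The stem for 'smoke' ends in [tʃ] in [vɛmabatʃɛ] but [k] in [vɛmabaka].
But 'water' keeps [k] in both environments ([bomufɛkɛ], [bomufɛka]), so there is no rule changing /k/ to [tʃ] before the LOC suffix.
The underlying segment must be /tʃ/; palato-alveolar /tʃ/ and /dʒ/ become [k] and [g] when no front vowel follows, yielding [k] there.
So 'smoke' = /vɛmabatʃ/.

/vɛmabatʃ/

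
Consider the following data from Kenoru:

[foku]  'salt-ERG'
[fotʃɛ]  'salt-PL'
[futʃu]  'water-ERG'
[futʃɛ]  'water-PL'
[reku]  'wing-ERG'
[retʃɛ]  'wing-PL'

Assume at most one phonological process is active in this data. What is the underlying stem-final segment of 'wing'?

/k/

'wing' shows [k] ~ [tʃ] at the end of the stem ([reku] vs [retʃɛ]).
If /tʃ/ were underlying and a rule turned it into [k] before the ERG suffix, 'water' would also alternate; but it has [tʃ] in both [futʃu] and [futʃɛ].
The alternation reflects palatalization before a front vowel: /k/ becomes palato-alveolar [tʃ] before a front vowel. /k/ is underlying.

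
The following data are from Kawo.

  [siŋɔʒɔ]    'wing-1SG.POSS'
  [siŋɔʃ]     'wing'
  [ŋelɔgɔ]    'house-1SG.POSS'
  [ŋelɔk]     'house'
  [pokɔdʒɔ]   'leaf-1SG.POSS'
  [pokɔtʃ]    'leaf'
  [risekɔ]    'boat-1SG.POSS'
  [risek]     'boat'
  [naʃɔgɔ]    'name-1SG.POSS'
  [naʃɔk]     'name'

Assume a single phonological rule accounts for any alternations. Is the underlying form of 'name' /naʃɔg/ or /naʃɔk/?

/naʃɔg/

'name' shows [g] ~ [k] at the end of the stem ([naʃɔgɔ] vs [naʃɔk]).
The stem 'boat' ([risekɔ], [risek]) shows [k] unchanged in both environments, so [k] cannot be basic with [g] derived before the 1SG.POSS suffix.
So /g/ is underlying, and a rule of word-final obstruent devoicing — voiced obstruents become voiceless word-finally — gives [k].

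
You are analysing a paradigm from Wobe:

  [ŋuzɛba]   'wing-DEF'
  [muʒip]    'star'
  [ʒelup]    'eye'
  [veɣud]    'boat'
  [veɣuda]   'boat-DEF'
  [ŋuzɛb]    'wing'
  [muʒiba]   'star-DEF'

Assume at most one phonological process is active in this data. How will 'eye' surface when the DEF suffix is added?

[ʒeluba]

In [muʒip] and [muʒiba] the final segment of 'star' alternates: [p] ~ [b].
If /b/ were underlying and a rule turned it into [p] in isolation, 'wing' would also alternate; but it has [b] in both [ŋuzɛb] and [ŋuzɛba].
So /p/ is underlying, and a rule of intervocalic voicing — voiceless stops become voiced between vowels — gives [b].
From [ʒelup] the stem 'eye' is /ʒelup/; between vowels this yields [ʒeluba].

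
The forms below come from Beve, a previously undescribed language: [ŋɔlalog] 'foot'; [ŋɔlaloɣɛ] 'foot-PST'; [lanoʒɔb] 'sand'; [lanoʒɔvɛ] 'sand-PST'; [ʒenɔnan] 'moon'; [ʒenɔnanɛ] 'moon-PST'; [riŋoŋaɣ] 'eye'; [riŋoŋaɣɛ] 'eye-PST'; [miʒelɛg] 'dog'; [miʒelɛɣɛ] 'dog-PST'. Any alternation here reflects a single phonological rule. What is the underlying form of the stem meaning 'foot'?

The root 'foot' surfaces as [ŋɔlalog] and [ŋɔlaloɣɛ], with a stem-final [g] ~ [ɣ] alternation.
The stem 'eye' ([riŋoŋaɣ], [riŋoŋaɣɛ]) shows [ɣ] unchanged in both environments, so [ɣ] cannot be basic with [g] derived in isolation.
The alternation reflects intervocalic spirantization: voiced stops become fricatives between vowels. /g/ is underlying.
So 'foot' = /ŋɔlalog/.

/ŋɔlalog/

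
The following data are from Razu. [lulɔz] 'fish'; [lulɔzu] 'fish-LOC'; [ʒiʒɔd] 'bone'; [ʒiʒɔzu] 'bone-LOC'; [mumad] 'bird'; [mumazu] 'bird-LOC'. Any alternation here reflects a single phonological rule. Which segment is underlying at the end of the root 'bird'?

The root 'bird' surfaces as [mumad] and [mumazu], with a stem-final [d] ~ [z] alternation.
Compare 'fish', with invariant [z] in [lulɔz] and [lulɔzu]: an analysis with underlying /z/ and a rule producing [d] in isolation would wrongly predict alternation here too.
The alternation reflects intervocalic spirantization: voiced stops become fricatives between vowels. /d/ is underlying.

/d/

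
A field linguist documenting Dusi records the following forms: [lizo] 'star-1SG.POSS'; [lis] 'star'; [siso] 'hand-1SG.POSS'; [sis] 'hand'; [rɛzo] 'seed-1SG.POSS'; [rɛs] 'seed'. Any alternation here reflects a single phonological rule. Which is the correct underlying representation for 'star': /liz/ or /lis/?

In [lizo] and [lis] the final segment of 'star' alternates: [z] ~ [s].
If /s/ were underlying and a rule turned it into [z] before the 1SG.POSS suffix, 'hand' would also alternate; but it has [s] in both [siso] and [sis].
The alternation reflects word-final obstruent devoicing: voiced obstruents become voiceless word-finally. /z/ is underlying.

/liz/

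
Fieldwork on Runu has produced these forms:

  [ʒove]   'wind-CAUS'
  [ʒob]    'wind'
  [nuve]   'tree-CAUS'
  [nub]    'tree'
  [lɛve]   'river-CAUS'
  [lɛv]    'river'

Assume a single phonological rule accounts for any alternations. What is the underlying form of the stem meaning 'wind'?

In [ʒove] and [ʒob] the final segment of 'wind' alternates: [v] ~ [b].
Compare 'river', with invariant [v] in [lɛve] and [lɛv]: an analysis with underlying /v/ and a rule producing [b] in isolation would wrongly predict alternation here too.
Therefore /b/ is basic and [v] is derived by intervocalic spirantization (voiced stops become fricatives between vowels).
The underlying form of 'wind' is therefore /ʒob/.

/ʒob/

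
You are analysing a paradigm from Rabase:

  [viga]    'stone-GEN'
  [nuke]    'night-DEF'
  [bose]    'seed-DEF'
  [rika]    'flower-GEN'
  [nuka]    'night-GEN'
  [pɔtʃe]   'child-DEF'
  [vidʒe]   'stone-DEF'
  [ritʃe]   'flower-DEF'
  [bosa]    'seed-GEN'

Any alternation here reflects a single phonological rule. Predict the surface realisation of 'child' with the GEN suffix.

[pɔka]

'flower' shows [k] ~ [tʃ] at the end of the stem ([rika] vs [ritʃe]).
Compare 'night', with invariant [k] in [nuka] and [nuke]: an analysis with underlying /k/ and a rule producing [tʃ] before the DEF suffix would wrongly predict alternation here too.
The alternation reflects depalatalization: palato-alveolar /tʃ/ and /dʒ/ become [k] and [g] when no front vowel follows. /tʃ/ is underlying.
The one attested form of 'child', [pɔtʃe], shows underlying /pɔtʃ/. Applying the same rule when no front vowel follows gives [pɔka].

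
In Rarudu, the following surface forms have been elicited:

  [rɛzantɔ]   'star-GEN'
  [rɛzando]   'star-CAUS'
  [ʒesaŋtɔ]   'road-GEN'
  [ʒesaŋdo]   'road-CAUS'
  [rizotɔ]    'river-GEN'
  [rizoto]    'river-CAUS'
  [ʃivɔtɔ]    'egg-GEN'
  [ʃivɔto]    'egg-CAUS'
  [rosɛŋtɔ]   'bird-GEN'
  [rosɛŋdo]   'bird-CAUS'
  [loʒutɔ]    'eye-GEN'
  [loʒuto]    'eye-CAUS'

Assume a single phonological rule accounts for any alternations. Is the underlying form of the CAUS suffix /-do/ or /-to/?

The CAUS morpheme has two allomorphs, [-do] and [-to].
By contrast the GEN suffix keeps its initial [t] throughout — that segment must be underlying.
So the underlying form is /-do/, and voiced stops become voiceless after a vowel.

/-do/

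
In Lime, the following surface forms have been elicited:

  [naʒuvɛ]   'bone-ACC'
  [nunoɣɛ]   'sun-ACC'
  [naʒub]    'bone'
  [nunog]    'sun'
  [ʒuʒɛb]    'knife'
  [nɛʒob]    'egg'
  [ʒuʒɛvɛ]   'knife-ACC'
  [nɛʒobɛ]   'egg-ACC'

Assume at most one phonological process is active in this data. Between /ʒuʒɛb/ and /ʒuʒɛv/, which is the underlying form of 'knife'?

/ʒuʒɛv/

The stem for 'knife' ends in [b] in [ʒuʒɛb] but [v] in [ʒuʒɛvɛ].
If /b/ were underlying and a rule turned it into [v] before the ACC suffix, 'egg' would also alternate; but it has [b] in both [nɛʒob] and [nɛʒobɛ].
Therefore /v/ is basic and [b] is derived by word-final hardening (voiced fricatives become stops word-finally).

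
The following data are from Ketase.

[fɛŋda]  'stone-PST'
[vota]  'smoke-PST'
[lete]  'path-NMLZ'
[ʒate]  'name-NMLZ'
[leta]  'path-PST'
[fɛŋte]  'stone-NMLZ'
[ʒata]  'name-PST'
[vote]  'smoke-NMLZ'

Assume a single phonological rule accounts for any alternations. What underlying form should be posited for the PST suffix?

The PST suffix surfaces as [-da] and [-ta], depending on the final segment of the stem.
The NMLZ suffix, which begins with [t], is invariant after every stem; so [t] is not altered by any rule here.
So the underlying form is /-da/, and voiced stops become voiceless after a vowel.

/-da/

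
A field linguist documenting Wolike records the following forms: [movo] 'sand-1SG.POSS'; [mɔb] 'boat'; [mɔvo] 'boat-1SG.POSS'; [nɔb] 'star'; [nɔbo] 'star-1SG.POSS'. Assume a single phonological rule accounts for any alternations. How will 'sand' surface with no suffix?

In [mɔb] and [mɔvo] the final segment of 'boat' alternates: [b] ~ [v].
If /b/ were underlying and a rule turned it into [v] before the 1SG.POSS suffix, 'star' would also alternate; but it has [b] in both [nɔb] and [nɔbo].
So /v/ is underlying, and a rule of word-final hardening — voiced fricatives become stops word-finally — gives [b].
The one attested form of 'sand', [movo], shows underlying /mov/. Applying the same rule word-finally gives [mob].

[mob]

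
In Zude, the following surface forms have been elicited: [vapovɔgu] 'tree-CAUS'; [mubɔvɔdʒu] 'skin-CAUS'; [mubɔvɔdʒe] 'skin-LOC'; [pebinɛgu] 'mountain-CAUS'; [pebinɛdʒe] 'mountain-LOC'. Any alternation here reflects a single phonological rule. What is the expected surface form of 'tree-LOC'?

'mountain' shows [g] ~ [dʒ] at the end of the stem ([pebinɛgu] vs [pebinɛdʒe]).
The stem 'skin' ([mubɔvɔdʒu], [mubɔvɔdʒe]) shows [dʒ] unchanged in both environments, so [dʒ] cannot be basic with [g] derived before the CAUS suffix.
The underlying segment must be /g/; /g/ becomes palato-alveolar [dʒ] before a front vowel, yielding [dʒ] there.
The one attested form of 'tree', [vapovɔgu], shows underlying /vapovɔg/. Applying the same rule before a front vowel gives [vapovɔdʒe].

[vapovɔdʒe]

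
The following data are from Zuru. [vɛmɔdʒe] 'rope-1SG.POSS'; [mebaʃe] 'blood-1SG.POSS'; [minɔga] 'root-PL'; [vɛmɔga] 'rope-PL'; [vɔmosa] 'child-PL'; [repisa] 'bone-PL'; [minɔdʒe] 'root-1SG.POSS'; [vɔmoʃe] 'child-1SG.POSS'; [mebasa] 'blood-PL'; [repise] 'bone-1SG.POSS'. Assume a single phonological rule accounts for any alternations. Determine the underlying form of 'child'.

The stem for 'child' ends in [s] in [vɔmosa] but [ʃ] in [vɔmoʃe].
But 'bone' keeps [s] in both environments ([repisa], [repise]), so there is no rule changing /s/ to [ʃ] before the 1SG.POSS suffix.
So /ʃ/ is underlying, and a rule of depalatalization — palato-alveolar /dʒ/ and /ʃ/ become [g] and [s] when no front vowel follows — gives [s].

/vɔmoʃ/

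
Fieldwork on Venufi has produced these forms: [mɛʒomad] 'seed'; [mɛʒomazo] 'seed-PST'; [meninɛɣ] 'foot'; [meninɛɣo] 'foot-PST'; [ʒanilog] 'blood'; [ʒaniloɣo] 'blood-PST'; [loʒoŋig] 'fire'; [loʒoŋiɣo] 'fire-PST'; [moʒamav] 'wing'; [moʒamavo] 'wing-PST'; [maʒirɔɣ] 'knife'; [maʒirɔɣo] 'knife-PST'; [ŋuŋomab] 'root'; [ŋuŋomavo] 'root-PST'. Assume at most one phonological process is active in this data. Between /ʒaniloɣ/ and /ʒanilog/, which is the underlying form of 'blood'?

'blood' shows [g] ~ [ɣ] at the end of the stem ([ʒanilog] vs [ʒaniloɣo]).
If /ɣ/ were underlying and a rule turned it into [g] in isolation, 'knife' would also alternate; but it has [ɣ] in both [maʒirɔɣ] and [maʒirɔɣo].
The alternation reflects intervocalic spirantization: voiced stops become fricatives between vowels. /g/ is underlying.

/ʒanilog/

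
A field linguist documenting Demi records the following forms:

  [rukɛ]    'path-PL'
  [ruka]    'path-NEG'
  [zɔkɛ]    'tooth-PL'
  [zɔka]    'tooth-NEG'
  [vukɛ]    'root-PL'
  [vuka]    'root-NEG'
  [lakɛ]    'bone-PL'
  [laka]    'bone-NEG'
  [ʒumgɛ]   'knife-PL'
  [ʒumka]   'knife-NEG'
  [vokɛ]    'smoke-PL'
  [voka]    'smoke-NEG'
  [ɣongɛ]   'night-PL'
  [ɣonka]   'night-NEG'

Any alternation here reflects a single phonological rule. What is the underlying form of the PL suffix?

/-gɛ/

The PL morpheme has two allomorphs, [-gɛ] and [-kɛ].
By contrast the NEG suffix keeps its initial [k] throughout — that segment must be underlying.
The PL suffix is therefore /-gɛ/ underlyingly, with post-vocalic devoicing: voiced stops become voiceless after a vowel.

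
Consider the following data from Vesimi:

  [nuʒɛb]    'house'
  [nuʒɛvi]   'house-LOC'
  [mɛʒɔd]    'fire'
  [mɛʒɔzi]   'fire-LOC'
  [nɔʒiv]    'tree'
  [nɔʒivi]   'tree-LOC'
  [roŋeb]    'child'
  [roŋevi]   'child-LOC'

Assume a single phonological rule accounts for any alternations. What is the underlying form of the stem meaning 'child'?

/roŋeb/

The root 'child' surfaces as [roŋeb] and [roŋevi], with a stem-final [b] ~ [v] alternation.
If /v/ were underlying and a rule turned it into [b] in isolation, 'tree' would also alternate; but it has [v] in both [nɔʒiv] and [nɔʒivi].
The underlying segment must be /b/; voiced stops become fricatives between vowels, yielding [v] there.
The underlying form of 'child' is therefore /roŋeb/.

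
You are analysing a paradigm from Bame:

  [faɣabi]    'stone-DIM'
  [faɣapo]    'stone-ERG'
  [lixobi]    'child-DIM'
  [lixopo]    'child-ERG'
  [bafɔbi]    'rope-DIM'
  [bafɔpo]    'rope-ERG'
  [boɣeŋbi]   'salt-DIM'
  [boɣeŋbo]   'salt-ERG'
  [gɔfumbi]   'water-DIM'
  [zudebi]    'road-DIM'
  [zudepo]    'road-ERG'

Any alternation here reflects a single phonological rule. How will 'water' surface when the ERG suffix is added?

The ERG suffix surfaces as [-bo] and [-po], depending on the final segment of the stem.
The DIM suffix, which begins with [b], is invariant after every stem; so [b] is not altered by any rule here.
So the underlying form is /-po/, and voiceless stops become voiced after a nasal.
After 'water', which ends in a nasal, the suffix surfaces as [-bo], giving [gɔfumbo].

[gɔfumbo]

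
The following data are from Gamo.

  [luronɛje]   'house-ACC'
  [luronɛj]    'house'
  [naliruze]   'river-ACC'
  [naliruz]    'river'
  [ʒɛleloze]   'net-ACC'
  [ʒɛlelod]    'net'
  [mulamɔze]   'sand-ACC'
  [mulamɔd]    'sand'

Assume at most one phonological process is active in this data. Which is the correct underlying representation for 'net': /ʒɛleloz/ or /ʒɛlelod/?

/ʒɛlelod/

In [ʒɛleloze] and [ʒɛlelod] the final segment of 'net' alternates: [z] ~ [d].
But 'river' keeps [z] in both environments ([naliruze], [naliruz]), so there is no rule changing /z/ to [d] in isolation.
So /d/ is underlying, and a rule of intervocalic spirantization — voiced stops become fricatives between vowels — gives [z].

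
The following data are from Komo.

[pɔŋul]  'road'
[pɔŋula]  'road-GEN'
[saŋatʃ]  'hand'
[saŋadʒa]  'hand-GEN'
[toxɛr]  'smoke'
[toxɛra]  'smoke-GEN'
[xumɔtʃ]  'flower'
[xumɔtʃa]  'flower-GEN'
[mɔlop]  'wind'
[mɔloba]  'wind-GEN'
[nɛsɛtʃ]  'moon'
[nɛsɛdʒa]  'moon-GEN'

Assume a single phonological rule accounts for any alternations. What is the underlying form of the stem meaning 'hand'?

The root 'hand' surfaces as [saŋatʃ] and [saŋadʒa], with a stem-final [tʃ] ~ [dʒ] alternation.
If /tʃ/ were underlying and a rule turned it into [dʒ] before the GEN suffix, 'flower' would also alternate; but it has [tʃ] in both [xumɔtʃ] and [xumɔtʃa].
The underlying segment must be /dʒ/; voiced obstruents become voiceless word-finally, yielding [tʃ] there.

/saŋadʒ/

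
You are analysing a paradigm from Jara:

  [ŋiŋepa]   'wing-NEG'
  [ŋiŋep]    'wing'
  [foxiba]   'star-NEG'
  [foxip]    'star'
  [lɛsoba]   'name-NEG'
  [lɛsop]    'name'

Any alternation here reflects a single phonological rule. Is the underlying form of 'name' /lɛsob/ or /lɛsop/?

The root 'name' surfaces as [lɛsoba] and [lɛsop], with a stem-final [b] ~ [p] alternation.
But 'wing' keeps [p] in both environments ([ŋiŋepa], [ŋiŋep]), so there is no rule changing /p/ to [b] before the NEG suffix.
Therefore /b/ is basic and [p] is derived by word-final obstruent devoicing (voiced obstruents become voiceless word-finally).

/lɛsob/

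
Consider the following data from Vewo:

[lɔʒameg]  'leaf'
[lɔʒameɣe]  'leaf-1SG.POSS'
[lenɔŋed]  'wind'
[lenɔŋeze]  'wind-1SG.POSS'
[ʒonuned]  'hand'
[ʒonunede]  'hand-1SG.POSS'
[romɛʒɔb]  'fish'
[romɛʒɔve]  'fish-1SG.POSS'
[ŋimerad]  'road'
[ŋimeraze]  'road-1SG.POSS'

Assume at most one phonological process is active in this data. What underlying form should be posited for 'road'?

/ŋimeraz/

'road' shows [d] ~ [z] at the end of the stem ([ŋimerad] vs [ŋimeraze]).
Compare 'hand', with invariant [d] in [ʒonuned] and [ʒonunede]: an analysis with underlying /d/ and a rule producing [z] before the 1SG.POSS suffix would wrongly predict alternation here too.
The alternation reflects word-final hardening: voiced fricatives become stops word-finally. /z/ is underlying.
Hence 'road' is /ŋimeraz/ underlyingly.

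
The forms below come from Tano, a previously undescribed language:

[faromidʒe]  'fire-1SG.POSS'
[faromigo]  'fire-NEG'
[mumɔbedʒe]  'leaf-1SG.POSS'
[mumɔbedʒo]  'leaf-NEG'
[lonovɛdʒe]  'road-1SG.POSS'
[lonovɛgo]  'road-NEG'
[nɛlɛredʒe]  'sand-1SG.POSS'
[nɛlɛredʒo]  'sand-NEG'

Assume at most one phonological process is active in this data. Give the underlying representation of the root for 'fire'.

/faromig/

The stem for 'fire' ends in [dʒ] in [faromidʒe] but [g] in [faromigo].
The stem 'leaf' ([mumɔbedʒe], [mumɔbedʒo]) shows [dʒ] unchanged in both environments, so [dʒ] cannot be basic with [g] derived before the NEG suffix.
The underlying segment must be /g/; /g/ becomes palato-alveolar [dʒ] before a front vowel, yielding [dʒ] there.
Hence 'fire' is /faromig/ underlyingly.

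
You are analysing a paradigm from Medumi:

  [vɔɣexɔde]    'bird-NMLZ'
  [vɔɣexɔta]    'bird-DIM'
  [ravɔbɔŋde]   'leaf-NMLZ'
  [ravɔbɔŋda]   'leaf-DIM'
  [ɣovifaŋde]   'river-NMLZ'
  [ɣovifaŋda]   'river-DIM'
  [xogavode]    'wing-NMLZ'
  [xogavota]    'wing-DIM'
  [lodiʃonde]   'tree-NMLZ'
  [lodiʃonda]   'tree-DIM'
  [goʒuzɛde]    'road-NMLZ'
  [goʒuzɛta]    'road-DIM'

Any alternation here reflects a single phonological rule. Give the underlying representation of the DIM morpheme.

The DIM suffix surfaces as [-da] and [-ta], depending on the final segment of the stem.
By contrast the NMLZ suffix keeps its initial [d] throughout — that segment must be underlying.
So the underlying form is /-ta/, and voiceless stops become voiced after a nasal.

/-ta/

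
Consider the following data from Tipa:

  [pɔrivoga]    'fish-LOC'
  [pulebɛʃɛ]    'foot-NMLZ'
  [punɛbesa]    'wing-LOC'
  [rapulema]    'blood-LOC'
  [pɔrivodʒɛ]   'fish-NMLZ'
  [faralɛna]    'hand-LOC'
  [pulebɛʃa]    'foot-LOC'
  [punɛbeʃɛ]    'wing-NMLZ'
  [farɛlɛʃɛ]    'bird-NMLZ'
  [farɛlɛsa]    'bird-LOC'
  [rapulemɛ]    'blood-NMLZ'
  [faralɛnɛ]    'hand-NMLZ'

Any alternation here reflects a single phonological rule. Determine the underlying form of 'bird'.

The stem for 'bird' ends in [s] in [farɛlɛsa] but [ʃ] in [farɛlɛʃɛ].
But 'foot' keeps [ʃ] in both environments ([pulebɛʃa], [pulebɛʃɛ]), so there is no rule changing /ʃ/ to [s] before the LOC suffix.
The alternation reflects palatalization before a front vowel: /g/ and /s/ become palato-alveolar [dʒ] and [ʃ] before a front vowel. /s/ is underlying.

/farɛlɛs/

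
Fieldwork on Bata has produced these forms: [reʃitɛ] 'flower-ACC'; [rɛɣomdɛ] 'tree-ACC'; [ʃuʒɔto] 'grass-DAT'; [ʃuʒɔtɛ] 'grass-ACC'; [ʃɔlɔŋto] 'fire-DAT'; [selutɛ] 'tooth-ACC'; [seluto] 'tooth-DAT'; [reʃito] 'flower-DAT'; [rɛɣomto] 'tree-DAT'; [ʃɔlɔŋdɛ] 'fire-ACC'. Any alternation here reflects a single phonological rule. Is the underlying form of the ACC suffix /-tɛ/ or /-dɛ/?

/-dɛ/

The ACC suffix surfaces as [-dɛ] and [-tɛ], depending on the final segment of the stem.
By contrast the DAT suffix keeps its initial [t] throughout — that segment must be underlying.
The ACC suffix is therefore /-dɛ/ underlyingly, with post-vocalic devoicing: voiced stops become voiceless after a vowel.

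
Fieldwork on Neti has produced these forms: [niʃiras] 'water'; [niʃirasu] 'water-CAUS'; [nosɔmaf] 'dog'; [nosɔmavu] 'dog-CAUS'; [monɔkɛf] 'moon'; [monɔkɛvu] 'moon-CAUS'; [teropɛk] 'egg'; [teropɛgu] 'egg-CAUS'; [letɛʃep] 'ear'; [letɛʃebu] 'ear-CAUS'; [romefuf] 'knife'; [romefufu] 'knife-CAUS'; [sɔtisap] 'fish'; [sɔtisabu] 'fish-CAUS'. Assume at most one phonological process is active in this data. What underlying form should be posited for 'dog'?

The stem for 'dog' ends in [f] in [nosɔmaf] but [v] in [nosɔmavu].
Compare 'knife', with invariant [f] in [romefuf] and [romefufu]: an analysis with underlying /f/ and a rule producing [v] before the CAUS suffix would wrongly predict alternation here too.
The underlying segment must be /v/; voiced obstruents become voiceless word-finally, yielding [f] there.
The underlying form of 'dog' is therefore /nosɔmav/.

/nosɔmav/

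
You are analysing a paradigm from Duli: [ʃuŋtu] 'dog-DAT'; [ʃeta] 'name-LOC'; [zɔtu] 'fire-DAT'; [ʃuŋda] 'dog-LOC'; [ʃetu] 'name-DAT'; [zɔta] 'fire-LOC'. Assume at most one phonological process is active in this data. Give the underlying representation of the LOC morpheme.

/-da/

The LOC morpheme has two allomorphs, [-da] and [-ta].
By contrast the DAT suffix keeps its initial [t] throughout — that segment must be underlying.
So the underlying form is /-da/, and voiced stops become voiceless after a vowel.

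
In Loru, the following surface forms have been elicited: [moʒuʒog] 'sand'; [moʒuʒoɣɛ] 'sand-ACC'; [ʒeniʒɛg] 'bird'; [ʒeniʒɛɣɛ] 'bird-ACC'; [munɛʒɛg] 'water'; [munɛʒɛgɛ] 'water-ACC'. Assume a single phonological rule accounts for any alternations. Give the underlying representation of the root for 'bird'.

'bird' shows [g] ~ [ɣ] at the end of the stem ([ʒeniʒɛg] vs [ʒeniʒɛɣɛ]).
The stem 'water' ([munɛʒɛg], [munɛʒɛgɛ]) shows [g] unchanged in both environments, so [g] cannot be basic with [ɣ] derived before the ACC suffix.
The underlying segment must be /ɣ/; voiced fricatives become stops word-finally, yielding [g] there.

/ʒeniʒɛɣ/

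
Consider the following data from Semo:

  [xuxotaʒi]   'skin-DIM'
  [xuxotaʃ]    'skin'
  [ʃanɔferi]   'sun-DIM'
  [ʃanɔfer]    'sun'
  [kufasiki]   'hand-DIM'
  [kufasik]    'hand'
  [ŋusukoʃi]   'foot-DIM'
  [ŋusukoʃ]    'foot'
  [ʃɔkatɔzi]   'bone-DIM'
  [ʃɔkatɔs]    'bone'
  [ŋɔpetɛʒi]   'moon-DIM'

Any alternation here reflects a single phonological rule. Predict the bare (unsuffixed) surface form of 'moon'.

'skin' shows [ʒ] ~ [ʃ] at the end of the stem ([xuxotaʒi] vs [xuxotaʃ]).
But 'foot' keeps [ʃ] in both environments ([ŋusukoʃi], [ŋusukoʃ]), so there is no rule changing /ʃ/ to [ʒ] before the DIM suffix.
The underlying segment must be /ʒ/; voiced obstruents become voiceless word-finally, yielding [ʃ] there.
The one attested form of 'moon', [ŋɔpetɛʒi], shows underlying /ŋɔpetɛʒ/. Applying the same rule word-finally gives [ŋɔpetɛʃ].

[ŋɔpetɛʃ]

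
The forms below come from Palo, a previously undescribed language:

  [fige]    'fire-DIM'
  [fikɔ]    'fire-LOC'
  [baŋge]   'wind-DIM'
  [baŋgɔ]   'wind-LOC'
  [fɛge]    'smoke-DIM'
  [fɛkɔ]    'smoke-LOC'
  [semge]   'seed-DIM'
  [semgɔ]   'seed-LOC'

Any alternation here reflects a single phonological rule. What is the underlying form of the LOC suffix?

/-kɔ/

The LOC morpheme has two allomorphs, [-gɔ] and [-kɔ].
The DIM suffix, which begins with [g], is invariant after every stem; so [g] is not altered by any rule here.
So the underlying form is /-kɔ/, and voiceless stops become voiced after a nasal.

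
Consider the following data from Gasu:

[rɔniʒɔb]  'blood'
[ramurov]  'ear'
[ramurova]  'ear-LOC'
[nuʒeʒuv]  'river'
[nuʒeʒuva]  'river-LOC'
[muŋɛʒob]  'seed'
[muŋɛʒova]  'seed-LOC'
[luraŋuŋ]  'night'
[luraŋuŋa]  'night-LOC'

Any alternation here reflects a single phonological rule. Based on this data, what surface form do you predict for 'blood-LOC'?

The root 'seed' surfaces as [muŋɛʒob] and [muŋɛʒova], with a stem-final [b] ~ [v] alternation.
But 'ear' keeps [v] in both environments ([ramurov], [ramurova]), so there is no rule changing /v/ to [b] in isolation.
So /b/ is underlying, and a rule of intervocalic spirantization — voiced stops become fricatives between vowels — gives [v].
The one attested form of 'blood', [rɔniʒɔb], shows underlying /rɔniʒɔb/. Applying the same rule between vowels gives [rɔniʒɔva].

[rɔniʒɔva]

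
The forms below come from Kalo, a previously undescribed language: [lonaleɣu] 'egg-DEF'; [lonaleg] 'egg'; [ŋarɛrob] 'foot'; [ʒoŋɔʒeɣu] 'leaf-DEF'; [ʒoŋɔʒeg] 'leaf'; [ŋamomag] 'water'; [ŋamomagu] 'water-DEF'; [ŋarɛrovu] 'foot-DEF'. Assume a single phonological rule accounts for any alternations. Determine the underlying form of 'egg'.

'egg' shows [g] ~ [ɣ] at the end of the stem ([lonaleg] vs [lonaleɣu]).
Compare 'water', with invariant [g] in [ŋamomag] and [ŋamomagu]: an analysis with underlying /g/ and a rule producing [ɣ] before the DEF suffix would wrongly predict alternation here too.
The underlying segment must be /ɣ/; voiced fricatives become stops word-finally, yielding [g] there.

/lonaleɣ/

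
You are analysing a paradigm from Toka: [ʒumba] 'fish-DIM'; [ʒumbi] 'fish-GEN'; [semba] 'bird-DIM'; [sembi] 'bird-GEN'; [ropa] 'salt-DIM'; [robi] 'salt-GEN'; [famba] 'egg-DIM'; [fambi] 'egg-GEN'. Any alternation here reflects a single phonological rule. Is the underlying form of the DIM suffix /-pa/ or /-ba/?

The DIM suffix surfaces as [-ba] and [-pa], depending on the final segment of the stem.
The GEN suffix, which begins with [b], is invariant after every stem; so [b] is not altered by any rule here.
So the underlying form is /-pa/, and voiceless stops become voiced after a nasal.

/-pa/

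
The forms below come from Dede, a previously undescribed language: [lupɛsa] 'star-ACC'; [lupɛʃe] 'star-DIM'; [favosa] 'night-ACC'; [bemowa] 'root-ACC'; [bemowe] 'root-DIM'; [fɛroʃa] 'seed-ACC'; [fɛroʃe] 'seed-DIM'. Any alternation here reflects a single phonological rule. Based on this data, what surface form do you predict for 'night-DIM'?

[favoʃe]

In [lupɛsa] and [lupɛʃe] the final segment of 'star' alternates: [s] ~ [ʃ].
Compare 'seed', with invariant [ʃ] in [fɛroʃa] and [fɛroʃe]: an analysis with underlying /ʃ/ and a rule producing [s] before the ACC suffix would wrongly predict alternation here too.
So /s/ is underlying, and a rule of palatalization before a front vowel — /s/ becomes palato-alveolar [ʃ] before a front vowel — gives [ʃ].
From [favosa] the stem 'night' is /favos/; before a front vowel this yields [favoʃe].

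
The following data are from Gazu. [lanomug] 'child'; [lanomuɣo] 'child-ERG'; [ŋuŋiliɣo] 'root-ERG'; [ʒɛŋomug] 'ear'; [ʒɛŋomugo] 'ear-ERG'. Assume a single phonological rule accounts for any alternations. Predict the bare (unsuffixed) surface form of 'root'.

[ŋuŋilig]

'child' shows [g] ~ [ɣ] at the end of the stem ([lanomug] vs [lanomuɣo]).
If /g/ were underlying and a rule turned it into [ɣ] before the ERG suffix, 'ear' would also alternate; but it has [g] in both [ʒɛŋomug] and [ʒɛŋomugo].
The alternation reflects word-final hardening: voiced fricatives become stops word-finally. /ɣ/ is underlying.
From [ŋuŋiliɣo] the stem 'root' is /ŋuŋiliɣ/; word-finally this yields [ŋuŋilig].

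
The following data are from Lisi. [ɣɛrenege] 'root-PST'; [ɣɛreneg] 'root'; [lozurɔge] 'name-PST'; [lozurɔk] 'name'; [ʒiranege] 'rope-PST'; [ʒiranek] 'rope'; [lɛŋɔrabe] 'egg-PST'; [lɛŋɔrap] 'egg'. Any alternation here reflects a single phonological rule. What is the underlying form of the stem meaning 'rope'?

/ʒiranek/

'rope' shows [g] ~ [k] at the end of the stem ([ʒiranege] vs [ʒiranek]).
The stem 'root' ([ɣɛrenege], [ɣɛreneg]) shows [g] unchanged in both environments, so [g] cannot be basic with [k] derived in isolation.
Therefore /k/ is basic and [g] is derived by intervocalic voicing (voiceless stops become voiced between vowels).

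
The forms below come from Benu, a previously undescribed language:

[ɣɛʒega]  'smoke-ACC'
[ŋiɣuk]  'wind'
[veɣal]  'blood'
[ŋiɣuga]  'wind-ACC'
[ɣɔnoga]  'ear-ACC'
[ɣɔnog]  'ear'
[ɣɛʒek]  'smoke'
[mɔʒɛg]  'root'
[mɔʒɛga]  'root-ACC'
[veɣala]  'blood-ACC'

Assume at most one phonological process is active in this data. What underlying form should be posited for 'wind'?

In [ŋiɣuga] and [ŋiɣuk] the final segment of 'wind' alternates: [g] ~ [k].
Compare 'root', with invariant [g] in [mɔʒɛga] and [mɔʒɛg]: an analysis with underlying /g/ and a rule producing [k] in isolation would wrongly predict alternation here too.
Therefore /k/ is basic and [g] is derived by intervocalic voicing (voiceless stops become voiced between vowels).
Hence 'wind' is /ŋiɣuk/ underlyingly.

/ŋiɣuk/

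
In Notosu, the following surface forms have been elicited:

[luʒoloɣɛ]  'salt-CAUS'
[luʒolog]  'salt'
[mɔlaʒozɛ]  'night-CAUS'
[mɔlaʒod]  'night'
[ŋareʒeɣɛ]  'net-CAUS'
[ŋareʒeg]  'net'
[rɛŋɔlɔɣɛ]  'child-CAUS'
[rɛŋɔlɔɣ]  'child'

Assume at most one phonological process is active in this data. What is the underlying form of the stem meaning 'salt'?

The root 'salt' surfaces as [luʒoloɣɛ] and [luʒolog], with a stem-final [ɣ] ~ [g] alternation.
The stem 'child' ([rɛŋɔlɔɣɛ], [rɛŋɔlɔɣ]) shows [ɣ] unchanged in both environments, so [ɣ] cannot be basic with [g] derived in isolation.
Therefore /g/ is basic and [ɣ] is derived by intervocalic spirantization (voiced stops become fricatives between vowels).

/luʒolog/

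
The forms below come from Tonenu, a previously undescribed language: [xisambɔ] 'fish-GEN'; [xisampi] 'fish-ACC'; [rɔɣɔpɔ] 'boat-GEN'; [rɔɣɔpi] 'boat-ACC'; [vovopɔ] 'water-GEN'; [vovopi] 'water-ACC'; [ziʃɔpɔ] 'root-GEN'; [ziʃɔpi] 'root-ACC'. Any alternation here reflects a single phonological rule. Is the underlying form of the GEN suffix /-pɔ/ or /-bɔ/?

/-bɔ/

The GEN suffix surfaces as [-bɔ] and [-pɔ], depending on the final segment of the stem.
By contrast the ACC suffix keeps its initial [p] throughout — that segment must be underlying.
The GEN suffix is therefore /-bɔ/ underlyingly, with post-vocalic devoicing: voiced stops become voiceless after a vowel.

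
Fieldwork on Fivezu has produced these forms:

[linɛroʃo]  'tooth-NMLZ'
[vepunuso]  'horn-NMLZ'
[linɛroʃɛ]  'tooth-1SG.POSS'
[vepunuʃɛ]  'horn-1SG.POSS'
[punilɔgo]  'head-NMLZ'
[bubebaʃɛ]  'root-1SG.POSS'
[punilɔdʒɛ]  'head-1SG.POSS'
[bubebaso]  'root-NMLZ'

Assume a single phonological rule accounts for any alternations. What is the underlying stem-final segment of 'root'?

The root 'root' surfaces as [bubebaso] and [bubebaʃɛ], with a stem-final [s] ~ [ʃ] alternation.
Compare 'tooth', with invariant [ʃ] in [linɛroʃo] and [linɛroʃɛ]: an analysis with underlying /ʃ/ and a rule producing [s] before the NMLZ suffix would wrongly predict alternation here too.
The underlying segment must be /s/; /g/ and /s/ become palato-alveolar [dʒ] and [ʃ] before a front vowel, yielding [ʃ] there.

/s/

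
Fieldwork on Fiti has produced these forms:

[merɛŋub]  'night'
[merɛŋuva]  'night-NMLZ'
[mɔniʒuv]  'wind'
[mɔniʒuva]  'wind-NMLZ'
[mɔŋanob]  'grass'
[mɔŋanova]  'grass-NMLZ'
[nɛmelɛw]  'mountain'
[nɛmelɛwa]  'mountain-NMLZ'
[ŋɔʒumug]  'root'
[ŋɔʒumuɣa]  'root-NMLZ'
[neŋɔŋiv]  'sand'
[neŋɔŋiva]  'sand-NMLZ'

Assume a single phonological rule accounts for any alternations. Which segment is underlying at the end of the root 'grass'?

/b/

'grass' shows [b] ~ [v] at the end of the stem ([mɔŋanob] vs [mɔŋanova]).
Compare 'sand', with invariant [v] in [neŋɔŋiv] and [neŋɔŋiva]: an analysis with underlying /v/ and a rule producing [b] in isolation would wrongly predict alternation here too.
Therefore /b/ is basic and [v] is derived by intervocalic spirantization (voiced stops become fricatives between vowels).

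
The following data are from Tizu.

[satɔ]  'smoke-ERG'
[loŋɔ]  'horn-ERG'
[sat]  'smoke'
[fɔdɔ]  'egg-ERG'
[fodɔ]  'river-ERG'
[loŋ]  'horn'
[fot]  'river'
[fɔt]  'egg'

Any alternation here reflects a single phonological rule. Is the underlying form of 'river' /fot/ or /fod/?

'river' shows [t] ~ [d] at the end of the stem ([fot] vs [fodɔ]).
Compare 'smoke', with invariant [t] in [sat] and [satɔ]: an analysis with underlying /t/ and a rule producing [d] before the ERG suffix would wrongly predict alternation here too.
The alternation reflects word-final obstruent devoicing: voiced obstruents become voiceless word-finally. /d/ is underlying.

/fod/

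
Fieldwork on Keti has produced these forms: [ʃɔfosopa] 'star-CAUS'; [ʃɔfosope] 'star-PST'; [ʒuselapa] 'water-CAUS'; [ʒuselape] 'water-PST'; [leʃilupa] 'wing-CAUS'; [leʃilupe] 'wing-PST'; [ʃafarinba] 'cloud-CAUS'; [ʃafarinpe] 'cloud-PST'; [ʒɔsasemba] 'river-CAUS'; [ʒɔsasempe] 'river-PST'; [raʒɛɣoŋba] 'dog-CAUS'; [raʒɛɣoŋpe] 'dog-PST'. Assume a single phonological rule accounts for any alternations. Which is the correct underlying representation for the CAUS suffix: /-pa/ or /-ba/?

/-ba/

The CAUS suffix surfaces as [-ba] and [-pa], depending on the final segment of the stem.
The PST suffix, which begins with [p], is invariant after every stem; so [p] is not altered by any rule here.
So the underlying form is /-ba/, and voiced stops become voiceless after a vowel.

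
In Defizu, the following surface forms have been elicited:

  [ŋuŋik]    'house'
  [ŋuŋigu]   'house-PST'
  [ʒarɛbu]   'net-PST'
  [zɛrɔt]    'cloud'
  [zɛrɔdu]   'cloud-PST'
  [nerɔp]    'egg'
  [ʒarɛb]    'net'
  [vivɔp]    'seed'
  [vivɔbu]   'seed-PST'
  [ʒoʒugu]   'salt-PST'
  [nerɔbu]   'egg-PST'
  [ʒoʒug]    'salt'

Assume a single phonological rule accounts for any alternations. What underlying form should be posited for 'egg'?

'egg' shows [p] ~ [b] at the end of the stem ([nerɔp] vs [nerɔbu]).
Compare 'net', with invariant [b] in [ʒarɛb] and [ʒarɛbu]: an analysis with underlying /b/ and a rule producing [p] in isolation would wrongly predict alternation here too.
So /p/ is underlying, and a rule of intervocalic voicing — voiceless stops become voiced between vowels — gives [b].
The underlying form of 'egg' is therefore /nerɔp/.

/nerɔp/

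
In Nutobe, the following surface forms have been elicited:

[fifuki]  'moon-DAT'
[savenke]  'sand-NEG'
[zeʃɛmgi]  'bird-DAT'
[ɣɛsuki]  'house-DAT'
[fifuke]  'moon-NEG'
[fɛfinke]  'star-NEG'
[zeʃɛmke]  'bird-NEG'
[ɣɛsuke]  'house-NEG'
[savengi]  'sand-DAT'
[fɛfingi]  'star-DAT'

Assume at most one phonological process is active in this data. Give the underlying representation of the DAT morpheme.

The DAT morpheme has two allomorphs, [-gi] and [-ki].
By contrast the NEG suffix keeps its initial [k] throughout — that segment must be underlying.
So the underlying form is /-gi/, and voiced stops become voiceless after a vowel.

/-gi/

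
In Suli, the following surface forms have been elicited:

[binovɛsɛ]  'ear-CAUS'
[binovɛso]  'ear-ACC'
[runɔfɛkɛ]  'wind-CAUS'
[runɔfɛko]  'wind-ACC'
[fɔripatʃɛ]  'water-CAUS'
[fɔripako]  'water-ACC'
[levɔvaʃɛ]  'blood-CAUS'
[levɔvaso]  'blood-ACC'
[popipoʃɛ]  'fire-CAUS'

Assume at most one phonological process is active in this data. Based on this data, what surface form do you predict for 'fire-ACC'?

'blood' shows [ʃ] ~ [s] at the end of the stem ([levɔvaʃɛ] vs [levɔvaso]).
But 'ear' keeps [s] in both environments ([binovɛsɛ], [binovɛso]), so there is no rule changing /s/ to [ʃ] before the CAUS suffix.
The underlying segment must be /ʃ/; palato-alveolar /tʃ/ and /ʃ/ become [k] and [s] when no front vowel follows, yielding [s] there.
The one attested form of 'fire', [popipoʃɛ], shows underlying /popipoʃ/. Applying the same rule when no front vowel follows gives [popiposo].

[popiposo]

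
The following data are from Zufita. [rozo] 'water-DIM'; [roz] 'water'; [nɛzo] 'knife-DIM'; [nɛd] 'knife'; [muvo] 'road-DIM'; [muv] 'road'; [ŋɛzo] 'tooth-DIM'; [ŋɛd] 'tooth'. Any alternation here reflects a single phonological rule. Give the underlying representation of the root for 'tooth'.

/ŋɛd/

In [ŋɛzo] and [ŋɛd] the final segment of 'tooth' alternates: [z] ~ [d].
But 'water' keeps [z] in both environments ([rozo], [roz]), so there is no rule changing /z/ to [d] in isolation.
The underlying segment must be /d/; voiced stops become fricatives between vowels, yielding [z] there.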